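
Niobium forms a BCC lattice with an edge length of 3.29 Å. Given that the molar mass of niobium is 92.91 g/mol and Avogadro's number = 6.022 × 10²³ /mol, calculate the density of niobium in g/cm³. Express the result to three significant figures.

8.66 g/cm³

A BCC unit cell contains Z = 2 atoms.
Cell volume: a³ = (3.29 Å)³ = (3.290 × 10^-8 cm)³ = 3.561 × 10^-23 cm³.
ρ = Z·M/(N_A·a³) = 2 × 92.91 / (6.022 × 10²³ × 3.561 × 10^-23) = 8.665 g/cm³.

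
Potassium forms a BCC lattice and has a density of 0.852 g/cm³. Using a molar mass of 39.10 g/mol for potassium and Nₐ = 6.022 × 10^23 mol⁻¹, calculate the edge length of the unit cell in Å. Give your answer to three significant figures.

With Z = 2 atoms per BCC cell, a³ = Z·M/(N_A·ρ) = 2 × 39.10 / (6.022 × 10²³ × 0.8520 g/cm³) = 1.524 × 10^-22 cm³.
a = (1.524 × 10^-22)^(1/3) = 5.342 × 10^-8 cm = 5.34 Å.

5.34 Å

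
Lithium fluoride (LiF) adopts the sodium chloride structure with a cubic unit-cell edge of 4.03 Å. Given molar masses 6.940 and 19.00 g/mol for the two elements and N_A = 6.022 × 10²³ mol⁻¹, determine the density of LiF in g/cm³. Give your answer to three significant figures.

2.63 g/cm³

The sodium chloride structure contains Z = 4 formula units per cell; M(LiF) = 6.940 + 19.00 = 25.94 g/mol.
a³ = (4.030 × 10^-8 cm)³ = 6.545 × 10^-23 cm³.
ρ = 4 × 25.94 / (6.022 × 10²³ × 6.545 × 10^-23) = 2.633 g/cm³.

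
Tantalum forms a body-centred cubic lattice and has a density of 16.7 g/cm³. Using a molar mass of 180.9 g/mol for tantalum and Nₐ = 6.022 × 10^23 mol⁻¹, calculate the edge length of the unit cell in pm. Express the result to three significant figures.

330 pm

With Z = 2 atoms per BCC cell, a³ = Z·M/(N_A·ρ) = 2 × 180.9 / (6.022 × 10²³ × 16.70 g/cm³) = 3.598 × 10^-23 cm³.
a = (3.598 × 10^-23)^(1/3) = 3.301 × 10^-8 cm = 330 pm.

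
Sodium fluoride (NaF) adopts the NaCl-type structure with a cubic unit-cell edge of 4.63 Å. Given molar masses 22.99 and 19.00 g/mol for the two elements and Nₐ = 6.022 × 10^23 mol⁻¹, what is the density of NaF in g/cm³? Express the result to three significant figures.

The NaCl-type structure contains Z = 4 formula units per cell; M(NaF) = 22.99 + 19.00 = 41.99 g/mol.
a³ = (4.630 × 10^-8 cm)³ = 9.925 × 10^-23 cm³.
ρ = 4 × 41.99 / (6.022 × 10²³ × 9.925 × 10^-23) = 2.810 g/cm³.

2.81 g/cm³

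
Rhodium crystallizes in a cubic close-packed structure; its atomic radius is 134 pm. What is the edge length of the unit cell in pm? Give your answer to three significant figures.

In an FCC lattice, atoms touch along the face diagonal, so √2·a = 4r.
a = 4r/√2 = 4 × 134 / 1.4142 = 379 pm.

379 pm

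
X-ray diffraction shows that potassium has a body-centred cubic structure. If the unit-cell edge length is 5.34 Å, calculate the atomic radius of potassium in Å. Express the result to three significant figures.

2.31 Å

In a BCC lattice, atoms touch along the body diagonal, so √3·a = 4r.
r = √3·a/4 = 1.7321 × 5.34 / 4 = 2.31 Å.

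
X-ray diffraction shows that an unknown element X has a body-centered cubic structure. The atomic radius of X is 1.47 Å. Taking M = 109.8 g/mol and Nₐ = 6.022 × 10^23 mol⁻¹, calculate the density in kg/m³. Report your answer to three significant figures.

9320 kg/m³

In a BCC lattice, atoms touch along the body diagonal, so √3·a = 4r, giving a = 3.395 Å = 3.395 × 10^-8 cm.
With Z = 2, ρ = Z·M/(N_A·a³) = 2 × 109.8 / (6.022 × 10²³ × 3.912 × 10^-23) = 9.321 g/cm³ = 9320 kg/m³.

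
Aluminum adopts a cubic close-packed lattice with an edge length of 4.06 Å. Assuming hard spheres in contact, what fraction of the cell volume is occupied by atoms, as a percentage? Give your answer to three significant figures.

In an FCC lattice atoms touch along the face diagonal, so √2·a = 4r, so r = 0.3536a = 1.435 Å.
Packing fraction = Z·(4/3)πr³ / a³ = 4 × (4/3)π × (1.435)³ / (4.06)³ = 0.7405 = 74.0%.

74.0%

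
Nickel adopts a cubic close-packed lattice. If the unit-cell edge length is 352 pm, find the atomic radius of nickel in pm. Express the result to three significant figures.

124 pm

In an FCC lattice, atoms touch along the face diagonal, so √2·a = 4r.
r = √2·a/4 = 1.4142 × 352 / 4 = 124 pm.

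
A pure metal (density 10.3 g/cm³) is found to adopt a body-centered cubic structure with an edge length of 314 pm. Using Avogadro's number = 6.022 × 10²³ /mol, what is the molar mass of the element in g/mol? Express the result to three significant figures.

96.0 g/mol

A BCC cell has Z = 2 atoms; a = 3.140 × 10^-8 cm.
M = ρ·N_A·a³/Z = 10.3 × 6.022 × 10²³ × 3.096 × 10^-23 / 2 = 96.0 g/mol.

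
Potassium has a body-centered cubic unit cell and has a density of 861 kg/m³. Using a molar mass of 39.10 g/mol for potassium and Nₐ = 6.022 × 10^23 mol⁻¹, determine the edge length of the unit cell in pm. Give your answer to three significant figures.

532 pm

With Z = 2 atoms per BCC cell, a³ = Z·M/(N_A·ρ) = 2 × 39.10 / (6.022 × 10²³ × 0.8610 g/cm³) = 1.508 × 10^-22 cm³.
a = (1.508 × 10^-22)^(1/3) = 5.323 × 10^-8 cm = 532 pm.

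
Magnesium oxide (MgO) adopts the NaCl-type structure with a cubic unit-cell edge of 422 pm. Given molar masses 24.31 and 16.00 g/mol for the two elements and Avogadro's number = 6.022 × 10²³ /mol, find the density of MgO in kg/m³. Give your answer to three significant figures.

The NaCl-type structure contains Z = 4 formula units per cell; M(MgO) = 24.31 + 16.00 = 40.31 g/mol.
a³ = (4.220 × 10^-8 cm)³ = 7.515 × 10^-23 cm³.
ρ = 4 × 40.31 / (6.022 × 10²³ × 7.515 × 10^-23) = 3.563 g/cm³ = 3560 kg/m³.

3560 kg/m³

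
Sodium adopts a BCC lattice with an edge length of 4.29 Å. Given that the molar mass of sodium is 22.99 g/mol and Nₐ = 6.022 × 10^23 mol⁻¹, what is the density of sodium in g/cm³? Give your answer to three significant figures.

A BCC unit cell contains Z = 2 atoms.
Cell volume: a³ = (4.29 Å)³ = (4.290 × 10^-8 cm)³ = 7.895 × 10^-23 cm³.
ρ = Z·M/(N_A·a³) = 2 × 22.99 / (6.022 × 10²³ × 7.895 × 10^-23) = 0.9671 g/cm³.

0.967 g/cm³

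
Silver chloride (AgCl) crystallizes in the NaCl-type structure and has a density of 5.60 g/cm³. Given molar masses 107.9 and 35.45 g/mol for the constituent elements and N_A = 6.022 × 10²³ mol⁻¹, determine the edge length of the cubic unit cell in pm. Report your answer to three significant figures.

M(AgCl) = 143.35 g/mol; Z = 4 formula units per cell.
a³ = Z·M/(N_A·ρ) = 4 × 143.35 / (6.022 × 10²³ × 5.60) = 1.700 × 10^-22 cm³, so a = 5.540 × 10^-8 cm = 554 pm.

554 pm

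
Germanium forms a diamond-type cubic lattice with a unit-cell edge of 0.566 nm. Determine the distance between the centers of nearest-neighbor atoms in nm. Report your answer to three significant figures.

In a diamond cubic structure, nearest neighbors lie along the body diagonal with √3·a = 8r; the nearest-neighbor distance equals 2r = 0.4330·a.
d = 0.4330 × 0.566 = 0.245 nm.

0.245 nm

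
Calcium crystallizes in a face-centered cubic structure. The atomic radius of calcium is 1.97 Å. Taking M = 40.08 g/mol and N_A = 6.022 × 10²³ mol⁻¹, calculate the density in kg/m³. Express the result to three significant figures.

1540 kg/m³

In an FCC lattice, atoms touch along the face diagonal, so √2·a = 4r, giving a = 5.572 Å = 5.572 × 10^-8 cm.
With Z = 4, ρ = Z·M/(N_A·a³) = 4 × 40.08 / (6.022 × 10²³ × 1.730 × 10^-22) = 1.539 g/cm³ = 1540 kg/m³.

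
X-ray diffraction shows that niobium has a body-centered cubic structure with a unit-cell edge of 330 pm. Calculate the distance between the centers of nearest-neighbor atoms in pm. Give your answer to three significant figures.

In a BCC structure, atoms touch along the body diagonal, so √3·a = 4r; the nearest-neighbor distance equals 2r = 0.8660·a.
d = 0.8660 × 330 = 286 pm.

286 pm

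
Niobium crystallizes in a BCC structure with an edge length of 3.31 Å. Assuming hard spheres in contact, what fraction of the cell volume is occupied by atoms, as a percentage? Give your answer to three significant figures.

In a BCC lattice atoms touch along the body diagonal, so √3·a = 4r, so r = 0.4330a = 1.433 Å.
Packing fraction = Z·(4/3)πr³ / a³ = 2 × (4/3)π × (1.433)³ / (3.31)³ = 0.6802 = 68.0%.

68.0%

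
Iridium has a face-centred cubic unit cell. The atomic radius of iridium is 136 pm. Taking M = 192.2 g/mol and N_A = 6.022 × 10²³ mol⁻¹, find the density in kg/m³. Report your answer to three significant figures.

22400 kg/m³

In an FCC lattice, atoms touch along the face diagonal, so √2·a = 4r, giving a = 384.7 pm = 3.847 × 10^-8 cm.
With Z = 4, ρ = Z·M/(N_A·a³) = 4 × 192.2 / (6.022 × 10²³ × 5.692 × 10^-23) = 22.43 g/cm³ = 22400 kg/m³.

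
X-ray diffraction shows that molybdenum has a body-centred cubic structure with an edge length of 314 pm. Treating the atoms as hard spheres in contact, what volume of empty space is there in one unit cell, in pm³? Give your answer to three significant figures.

In a BCC lattice atoms touch along the body diagonal, so √3·a = 4r, so r = 0.4330a = 136.0 pm.
V_cell = a³ = 3.096 × 10^7 pm³; V_atoms = 2 × (4/3)πr³ = 2.106 × 10^7 pm³.
Empty space = 3.096 × 10^7 − 2.106 × 10^7 = 9.90 × 10^6 pm³.

9.90 × 10^6 pm³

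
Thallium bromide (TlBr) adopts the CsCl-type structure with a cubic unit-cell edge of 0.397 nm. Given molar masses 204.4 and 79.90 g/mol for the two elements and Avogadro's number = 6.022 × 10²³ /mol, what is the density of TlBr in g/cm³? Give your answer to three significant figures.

The CsCl-type structure contains Z = 1 formula unit per cell; M(TlBr) = 204.4 + 79.90 = 284.3 g/mol.
a³ = (3.970 × 10^-8 cm)³ = 6.257 × 10^-23 cm³.
ρ = 1 × 284.3 / (6.022 × 10²³ × 6.257 × 10^-23) = 7.545 g/cm³.

7.55 g/cm³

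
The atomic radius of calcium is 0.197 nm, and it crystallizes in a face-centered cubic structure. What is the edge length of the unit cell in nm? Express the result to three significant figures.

0.557 nm

In an FCC lattice, atoms touch along the face diagonal, so √2·a = 4r.
a = 4r/√2 = 4 × 0.197 / 1.4142 = 0.557 nm.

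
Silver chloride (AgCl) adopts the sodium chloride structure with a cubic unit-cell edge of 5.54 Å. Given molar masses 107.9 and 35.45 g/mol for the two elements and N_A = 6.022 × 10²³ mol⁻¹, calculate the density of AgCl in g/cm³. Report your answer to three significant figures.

The sodium chloride structure contains Z = 4 formula units per cell; M(AgCl) = 107.9 + 35.45 = 143.35 g/mol.
a³ = (5.540 × 10^-8 cm)³ = 1.700 × 10^-22 cm³.
ρ = 4 × 143.35 / (6.022 × 10²³ × 1.700 × 10^-22) = 5.600 g/cm³.

5.60 g/cm³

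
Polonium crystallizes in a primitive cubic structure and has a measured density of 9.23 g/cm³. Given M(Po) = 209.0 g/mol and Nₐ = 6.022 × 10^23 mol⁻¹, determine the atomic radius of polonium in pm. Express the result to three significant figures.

For a simple cubic cell (Z = 1), a³ = Z·M/(N_A·ρ) = 1 × 209.0 / (6.022 × 10²³ × 9.230) = 3.760 × 10^-23 cm³, so a = 3.350 × 10^-8 cm = 335.0 pm.
Atoms touch along the cell edge, so a = 2r, so r = 0.5000 × a = 168 pm.

168 pm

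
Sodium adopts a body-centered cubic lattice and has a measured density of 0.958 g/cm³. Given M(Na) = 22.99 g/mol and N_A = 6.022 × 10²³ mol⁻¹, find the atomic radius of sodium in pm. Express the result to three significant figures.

For a BCC cell (Z = 2), a³ = Z·M/(N_A·ρ) = 2 × 22.99 / (6.022 × 10²³ × 0.9580) = 7.970 × 10^-23 cm³, so a = 4.303 × 10^-8 cm = 430.3 pm.
Atoms touch along the body diagonal, so √3·a = 4r, so r = 0.4330 × a = 186 pm.

186 pm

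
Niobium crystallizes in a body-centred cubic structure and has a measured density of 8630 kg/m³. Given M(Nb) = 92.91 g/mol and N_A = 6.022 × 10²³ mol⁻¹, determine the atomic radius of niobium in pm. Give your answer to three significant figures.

143 pm

For a BCC cell (Z = 2), a³ = Z·M/(N_A·ρ) = 2 × 92.91 / (6.022 × 10²³ × 8.630) = 3.576 × 10^-23 cm³, so a = 3.294 × 10^-8 cm = 329.4 pm.
Atoms touch along the body diagonal, so √3·a = 4r, so r = 0.4330 × a = 143 pm.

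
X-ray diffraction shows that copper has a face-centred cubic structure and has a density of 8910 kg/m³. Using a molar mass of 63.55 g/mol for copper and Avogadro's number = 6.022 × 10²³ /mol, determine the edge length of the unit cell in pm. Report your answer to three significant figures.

With Z = 4 atoms per FCC cell, a³ = Z·M/(N_A·ρ) = 4 × 63.55 / (6.022 × 10²³ × 8.910 g/cm³) = 4.738 × 10^-23 cm³.
a = (4.738 × 10^-23)^(1/3) = 3.618 × 10^-8 cm = 362 pm.

362 pm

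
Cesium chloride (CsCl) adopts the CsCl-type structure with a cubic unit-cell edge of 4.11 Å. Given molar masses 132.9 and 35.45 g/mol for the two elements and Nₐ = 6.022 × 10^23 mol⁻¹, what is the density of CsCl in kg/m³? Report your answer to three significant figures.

The CsCl-type structure contains Z = 1 formula unit per cell; M(CsCl) = 132.9 + 35.45 = 168.35 g/mol.
a³ = (4.110 × 10^-8 cm)³ = 6.943 × 10^-23 cm³.
ρ = 1 × 168.35 / (6.022 × 10²³ × 6.943 × 10^-23) = 4.027 g/cm³ = 4030 kg/m³.

4030 kg/m³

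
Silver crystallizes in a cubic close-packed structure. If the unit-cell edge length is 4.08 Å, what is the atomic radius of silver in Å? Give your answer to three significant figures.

In an FCC lattice, atoms touch along the face diagonal, so √2·a = 4r.
r = √2·a/4 = 1.4142 × 4.08 / 4 = 1.44 Å.

1.44 Å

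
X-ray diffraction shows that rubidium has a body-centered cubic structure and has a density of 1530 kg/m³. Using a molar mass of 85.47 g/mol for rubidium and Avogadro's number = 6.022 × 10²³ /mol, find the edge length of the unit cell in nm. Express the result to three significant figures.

0.570 nm

With Z = 2 atoms per BCC cell, a³ = Z·M/(N_A·ρ) = 2 × 85.47 / (6.022 × 10²³ × 1.530 g/cm³) = 1.855 × 10^-22 cm³.
a = (1.855 × 10^-22)^(1/3) = 5.703 × 10^-8 cm = 0.570 nm.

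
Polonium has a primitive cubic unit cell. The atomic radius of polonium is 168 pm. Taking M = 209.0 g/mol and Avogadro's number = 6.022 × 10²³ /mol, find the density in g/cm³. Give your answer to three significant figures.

9.15 g/cm³

In a simple cubic lattice, atoms touch along the cell edge, so a = 2r, giving a = 336.0 pm = 3.360 × 10^-8 cm.
With Z = 1, ρ = Z·M/(N_A·a³) = 1 × 209.0 / (6.022 × 10²³ × 3.793 × 10^-23) = 9.149 g/cm³.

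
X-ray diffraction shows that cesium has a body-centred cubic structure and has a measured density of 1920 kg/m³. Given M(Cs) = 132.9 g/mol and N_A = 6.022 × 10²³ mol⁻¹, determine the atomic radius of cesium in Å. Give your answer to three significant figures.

2.65 Å

For a BCC cell (Z = 2), a³ = Z·M/(N_A·ρ) = 2 × 132.9 / (6.022 × 10²³ × 1.920) = 2.299 × 10^-22 cm³, so a = 6.126 × 10^-8 cm = 6.126 Å.
Atoms touch along the body diagonal, so √3·a = 4r, so r = 0.4330 × a = 2.65 Å.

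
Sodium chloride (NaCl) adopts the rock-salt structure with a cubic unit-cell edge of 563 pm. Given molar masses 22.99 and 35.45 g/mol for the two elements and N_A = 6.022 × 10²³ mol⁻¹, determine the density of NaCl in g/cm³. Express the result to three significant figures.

The rock-salt structure contains Z = 4 formula units per cell; M(NaCl) = 22.99 + 35.45 = 58.44 g/mol.
a³ = (5.630 × 10^-8 cm)³ = 1.785 × 10^-22 cm³.
ρ = 4 × 58.44 / (6.022 × 10²³ × 1.785 × 10^-22) = 2.175 g/cm³.

2.18 g/cm³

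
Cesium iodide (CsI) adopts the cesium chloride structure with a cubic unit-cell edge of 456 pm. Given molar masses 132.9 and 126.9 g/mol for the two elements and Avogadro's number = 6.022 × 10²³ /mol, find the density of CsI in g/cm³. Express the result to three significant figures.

4.55 g/cm³

The cesium chloride structure contains Z = 1 formula unit per cell; M(CsI) = 132.9 + 126.9 = 259.8 g/mol.
a³ = (4.560 × 10^-8 cm)³ = 9.482 × 10^-23 cm³.
ρ = 1 × 259.8 / (6.022 × 10²³ × 9.482 × 10^-23) = 4.550 g/cm³.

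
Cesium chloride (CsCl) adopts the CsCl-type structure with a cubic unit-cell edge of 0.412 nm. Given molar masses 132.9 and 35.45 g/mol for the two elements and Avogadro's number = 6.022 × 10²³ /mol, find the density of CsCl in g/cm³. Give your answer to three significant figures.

4.00 g/cm³

The CsCl-type structure contains Z = 1 formula unit per cell; M(CsCl) = 132.9 + 35.45 = 168.35 g/mol.
a³ = (4.120 × 10^-8 cm)³ = 6.993 × 10^-23 cm³.
ρ = 1 × 168.35 / (6.022 × 10²³ × 6.993 × 10^-23) = 3.997 g/cm³.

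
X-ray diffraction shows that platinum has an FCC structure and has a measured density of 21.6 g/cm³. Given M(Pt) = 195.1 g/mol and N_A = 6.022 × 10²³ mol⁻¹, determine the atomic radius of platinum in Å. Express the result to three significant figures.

1.38 Å

For an FCC cell (Z = 4), a³ = Z·M/(N_A·ρ) = 4 × 195.1 / (6.022 × 10²³ × 21.60) = 6.000 × 10^-23 cm³, so a = 3.915 × 10^-8 cm = 3.915 Å.
Atoms touch along the face diagonal, so √2·a = 4r, so r = 0.3536 × a = 1.38 Å.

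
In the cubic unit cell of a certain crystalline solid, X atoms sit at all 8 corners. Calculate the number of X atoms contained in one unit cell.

1

Corner atoms are shared by 8 cells (1/8 each).
Net atoms = 8 × 1/8 = 1 = 1.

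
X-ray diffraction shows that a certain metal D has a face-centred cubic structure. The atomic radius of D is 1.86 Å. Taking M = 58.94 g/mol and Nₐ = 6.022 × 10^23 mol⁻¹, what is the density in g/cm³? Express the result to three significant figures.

In an FCC lattice, atoms touch along the face diagonal, so √2·a = 4r, giving a = 5.261 Å = 5.261 × 10^-8 cm.
With Z = 4, ρ = Z·M/(N_A·a³) = 4 × 58.94 / (6.022 × 10²³ × 1.456 × 10^-22) = 2.689 g/cm³.

2.69 g/cm³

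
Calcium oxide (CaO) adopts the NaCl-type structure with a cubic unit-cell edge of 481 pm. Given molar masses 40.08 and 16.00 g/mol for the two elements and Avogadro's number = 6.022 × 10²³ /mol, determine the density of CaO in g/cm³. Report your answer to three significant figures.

3.35 g/cm³

The NaCl-type structure contains Z = 4 formula units per cell; M(CaO) = 40.08 + 16.00 = 56.08 g/mol.
a³ = (4.810 × 10^-8 cm)³ = 1.113 × 10^-22 cm³.
ρ = 4 × 56.08 / (6.022 × 10²³ × 1.113 × 10^-22) = 3.347 g/cm³.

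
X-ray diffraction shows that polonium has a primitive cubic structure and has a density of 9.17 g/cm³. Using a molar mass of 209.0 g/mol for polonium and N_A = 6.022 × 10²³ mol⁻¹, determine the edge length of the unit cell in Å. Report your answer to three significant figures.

3.36 Å

With Z = 1 atom per simple cubic cell, a³ = Z·M/(N_A·ρ) = 1 × 209.0 / (6.022 × 10²³ × 9.170 g/cm³) = 3.785 × 10^-23 cm³.
a = (3.785 × 10^-23)^(1/3) = 3.357 × 10^-8 cm = 3.36 Å.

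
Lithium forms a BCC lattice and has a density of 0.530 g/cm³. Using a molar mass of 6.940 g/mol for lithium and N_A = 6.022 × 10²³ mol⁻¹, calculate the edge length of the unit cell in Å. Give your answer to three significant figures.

3.52 Å

With Z = 2 atoms per BCC cell, a³ = Z·M/(N_A·ρ) = 2 × 6.940 / (6.022 × 10²³ × 0.5300 g/cm³) = 4.349 × 10^-23 cm³.
a = (4.349 × 10^-23)^(1/3) = 3.517 × 10^-8 cm = 3.52 Å.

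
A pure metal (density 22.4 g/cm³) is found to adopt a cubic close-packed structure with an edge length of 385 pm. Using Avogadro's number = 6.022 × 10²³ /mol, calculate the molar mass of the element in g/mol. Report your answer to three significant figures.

An FCC cell has Z = 4 atoms; a = 3.850 × 10^-8 cm.
M = ρ·N_A·a³/Z = 22.4 × 6.022 × 10²³ × 5.707 × 10^-23 / 4 = 192 g/mol.

192 g/mol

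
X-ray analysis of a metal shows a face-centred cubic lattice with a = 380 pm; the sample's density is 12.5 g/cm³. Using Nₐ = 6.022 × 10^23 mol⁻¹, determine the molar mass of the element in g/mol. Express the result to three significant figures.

103 g/mol

An FCC cell has Z = 4 atoms; a = 3.800 × 10^-8 cm.
M = ρ·N_A·a³/Z = 12.5 × 6.022 × 10²³ × 5.487 × 10^-23 / 4 = 103 g/mol.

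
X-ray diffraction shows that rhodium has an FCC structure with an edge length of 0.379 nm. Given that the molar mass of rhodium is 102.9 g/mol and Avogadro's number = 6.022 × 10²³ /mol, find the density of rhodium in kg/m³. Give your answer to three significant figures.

An FCC unit cell contains Z = 4 atoms.
Cell volume: a³ = (0.379 nm)³ = (3.790 × 10^-8 cm)³ = 5.444 × 10^-23 cm³.
ρ = Z·M/(N_A·a³) = 4 × 102.9 / (6.022 × 10²³ × 5.444 × 10^-23) = 12.56 g/cm³ = 12600 kg/m³.

12600 kg/m³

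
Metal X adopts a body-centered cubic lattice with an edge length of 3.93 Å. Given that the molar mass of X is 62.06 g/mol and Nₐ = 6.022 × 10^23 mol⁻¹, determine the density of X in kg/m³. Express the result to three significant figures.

3400 kg/m³

A BCC unit cell contains Z = 2 atoms.
Cell volume: a³ = (3.93 Å)³ = (3.930 × 10^-8 cm)³ = 6.070 × 10^-23 cm³.
ρ = Z·M/(N_A·a³) = 2 × 62.06 / (6.022 × 10²³ × 6.070 × 10^-23) = 3.396 g/cm³ = 3400 kg/m³.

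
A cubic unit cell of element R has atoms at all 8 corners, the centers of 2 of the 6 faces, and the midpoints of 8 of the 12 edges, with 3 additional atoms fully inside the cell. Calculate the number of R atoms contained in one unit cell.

Corner atoms are shared by 8 cells (1/8 each), face atoms by 2 (1/2 each), edge atoms by 4 (1/4 each), interior atoms are unshared.
Net atoms = 8 × 1/8 + 2 × 1/2 + 8 × 1/4 + 3 = 1 + 1 + 2 + 3 = 7.

7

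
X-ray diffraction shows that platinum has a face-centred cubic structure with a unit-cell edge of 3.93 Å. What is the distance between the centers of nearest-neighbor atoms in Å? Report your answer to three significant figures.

2.78 Å

In an FCC structure, atoms touch along the face diagonal, so √2·a = 4r; the nearest-neighbor distance equals 2r = 0.7071·a.
d = 0.7071 × 3.93 = 2.78 Å.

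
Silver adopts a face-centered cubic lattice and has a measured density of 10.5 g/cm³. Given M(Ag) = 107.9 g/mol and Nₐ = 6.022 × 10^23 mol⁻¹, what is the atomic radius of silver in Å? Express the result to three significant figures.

For an FCC cell (Z = 4), a³ = Z·M/(N_A·ρ) = 4 × 107.9 / (6.022 × 10²³ × 10.50) = 6.826 × 10^-23 cm³, so a = 4.087 × 10^-8 cm = 4.087 Å.
Atoms touch along the face diagonal, so √2·a = 4r, so r = 0.3536 × a = 1.44 Å.

1.44 Å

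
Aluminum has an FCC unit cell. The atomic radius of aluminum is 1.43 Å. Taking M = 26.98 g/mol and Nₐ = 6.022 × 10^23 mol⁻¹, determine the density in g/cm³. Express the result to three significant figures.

2.71 g/cm³

In an FCC lattice, atoms touch along the face diagonal, so √2·a = 4r, giving a = 4.045 Å = 4.045 × 10^-8 cm.
With Z = 4, ρ = Z·M/(N_A·a³) = 4 × 26.98 / (6.022 × 10²³ × 6.617 × 10^-23) = 2.708 g/cm³.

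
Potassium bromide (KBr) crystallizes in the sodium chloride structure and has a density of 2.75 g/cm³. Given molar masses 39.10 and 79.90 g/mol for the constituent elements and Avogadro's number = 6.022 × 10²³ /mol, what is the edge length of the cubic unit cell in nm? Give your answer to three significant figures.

M(KBr) = 119.0 g/mol; Z = 4 formula units per cell.
a³ = Z·M/(N_A·ρ) = 4 × 119.0 / (6.022 × 10²³ × 2.75) = 2.874 × 10^-22 cm³, so a = 6.600 × 10^-8 cm = 0.660 nm.

0.660 nm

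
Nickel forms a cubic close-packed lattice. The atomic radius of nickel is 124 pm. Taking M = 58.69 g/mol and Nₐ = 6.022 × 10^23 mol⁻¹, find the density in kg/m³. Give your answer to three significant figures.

9040 kg/m³

In an FCC lattice, atoms touch along the face diagonal, so √2·a = 4r, giving a = 350.7 pm = 3.507 × 10^-8 cm.
With Z = 4, ρ = Z·M/(N_A·a³) = 4 × 58.69 / (6.022 × 10²³ × 4.314 × 10^-23) = 9.036 g/cm³ = 9040 kg/m³.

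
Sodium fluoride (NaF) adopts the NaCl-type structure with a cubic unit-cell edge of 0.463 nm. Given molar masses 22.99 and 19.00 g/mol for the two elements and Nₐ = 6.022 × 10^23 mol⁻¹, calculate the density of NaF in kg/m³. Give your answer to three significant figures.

2810 kg/m³

The NaCl-type structure contains Z = 4 formula units per cell; M(NaF) = 22.99 + 19.00 = 41.99 g/mol.
a³ = (4.630 × 10^-8 cm)³ = 9.925 × 10^-23 cm³.
ρ = 4 × 41.99 / (6.022 × 10²³ × 9.925 × 10^-23) = 2.810 g/cm³ = 2810 kg/m³.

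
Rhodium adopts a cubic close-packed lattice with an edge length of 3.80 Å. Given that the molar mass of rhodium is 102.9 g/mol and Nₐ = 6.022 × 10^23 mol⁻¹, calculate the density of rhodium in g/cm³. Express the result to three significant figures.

An FCC unit cell contains Z = 4 atoms.
Cell volume: a³ = (3.80 Å)³ = (3.800 × 10^-8 cm)³ = 5.487 × 10^-23 cm³.
ρ = Z·M/(N_A·a³) = 4 × 102.9 / (6.022 × 10²³ × 5.487 × 10^-23) = 12.46 g/cm³.

12.5 g/cm³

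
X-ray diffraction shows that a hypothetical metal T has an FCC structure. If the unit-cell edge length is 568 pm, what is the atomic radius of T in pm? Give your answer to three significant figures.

In an FCC lattice, atoms touch along the face diagonal, so √2·a = 4r.
r = √2·a/4 = 1.4142 × 568 / 4 = 201 pm.

201 pm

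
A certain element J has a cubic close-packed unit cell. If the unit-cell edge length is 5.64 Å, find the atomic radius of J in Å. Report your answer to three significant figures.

In an FCC lattice, atoms touch along the face diagonal, so √2·a = 4r.
r = √2·a/4 = 1.4142 × 5.64 / 4 = 1.99 Å.

1.99 Å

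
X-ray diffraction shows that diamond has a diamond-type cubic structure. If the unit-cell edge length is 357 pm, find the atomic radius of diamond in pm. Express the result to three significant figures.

In a diamond cubic lattice, nearest neighbors lie along the body diagonal with √3·a = 8r.
r = √3·a/8 = 1.7321 × 357 / 8 = 77.3 pm.

77.3 pm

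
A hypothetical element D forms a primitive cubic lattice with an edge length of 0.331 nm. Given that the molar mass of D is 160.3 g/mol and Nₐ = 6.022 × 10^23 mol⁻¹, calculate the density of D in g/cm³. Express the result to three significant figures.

7.34 g/cm³

A simple cubic unit cell contains Z = 1 atom.
Cell volume: a³ = (0.331 nm)³ = (3.310 × 10^-8 cm)³ = 3.626 × 10^-23 cm³.
ρ = Z·M/(N_A·a³) = 1 × 160.3 / (6.022 × 10²³ × 3.626 × 10^-23) = 7.340 g/cm³.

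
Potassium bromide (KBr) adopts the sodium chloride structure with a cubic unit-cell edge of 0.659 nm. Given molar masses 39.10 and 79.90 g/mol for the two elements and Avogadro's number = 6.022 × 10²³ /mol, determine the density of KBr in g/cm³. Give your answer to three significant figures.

The sodium chloride structure contains Z = 4 formula units per cell; M(KBr) = 39.10 + 79.90 = 119.0 g/mol.
a³ = (6.590 × 10^-8 cm)³ = 2.862 × 10^-22 cm³.
ρ = 4 × 119.0 / (6.022 × 10²³ × 2.862 × 10^-22) = 2.762 g/cm³.

2.76 g/cm³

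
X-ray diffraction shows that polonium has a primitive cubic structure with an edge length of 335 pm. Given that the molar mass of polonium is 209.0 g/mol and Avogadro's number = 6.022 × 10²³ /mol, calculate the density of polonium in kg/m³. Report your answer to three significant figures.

A simple cubic unit cell contains Z = 1 atom.
Cell volume: a³ = (335 pm)³ = (3.350 × 10^-8 cm)³ = 3.760 × 10^-23 cm³.
ρ = Z·M/(N_A·a³) = 1 × 209.0 / (6.022 × 10²³ × 3.760 × 10^-23) = 9.231 g/cm³ = 9230 kg/m³.

9230 kg/m³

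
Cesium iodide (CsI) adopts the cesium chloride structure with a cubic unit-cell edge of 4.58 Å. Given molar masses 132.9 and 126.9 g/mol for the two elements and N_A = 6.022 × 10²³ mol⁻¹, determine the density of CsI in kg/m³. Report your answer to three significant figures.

The cesium chloride structure contains Z = 1 formula unit per cell; M(CsI) = 132.9 + 126.9 = 259.8 g/mol.
a³ = (4.580 × 10^-8 cm)³ = 9.607 × 10^-23 cm³.
ρ = 1 × 259.8 / (6.022 × 10²³ × 9.607 × 10^-23) = 4.491 g/cm³ = 4490 kg/m³.

4490 kg/m³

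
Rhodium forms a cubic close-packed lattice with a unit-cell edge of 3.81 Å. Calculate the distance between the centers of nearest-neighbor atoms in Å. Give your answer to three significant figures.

In an FCC structure, atoms touch along the face diagonal, so √2·a = 4r; the nearest-neighbor distance equals 2r = 0.7071·a.
d = 0.7071 × 3.81 = 2.69 Å.

2.69 Å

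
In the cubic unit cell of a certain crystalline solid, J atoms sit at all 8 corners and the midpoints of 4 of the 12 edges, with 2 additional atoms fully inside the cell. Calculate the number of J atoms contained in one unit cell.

Corner atoms are shared by 8 cells (1/8 each), edge atoms by 4 (1/4 each), interior atoms are unshared.
Net atoms = 8 × 1/8 + 4 × 1/4 + 2 = 1 + 1 + 2 = 4.

4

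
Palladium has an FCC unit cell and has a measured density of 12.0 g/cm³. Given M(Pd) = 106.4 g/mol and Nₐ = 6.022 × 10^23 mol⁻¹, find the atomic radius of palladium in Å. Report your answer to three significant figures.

1.38 Å

For an FCC cell (Z = 4), a³ = Z·M/(N_A·ρ) = 4 × 106.4 / (6.022 × 10²³ × 12.00) = 5.890 × 10^-23 cm³, so a = 3.891 × 10^-8 cm = 3.891 Å.
Atoms touch along the face diagonal, so √2·a = 4r, so r = 0.3536 × a = 1.38 Å.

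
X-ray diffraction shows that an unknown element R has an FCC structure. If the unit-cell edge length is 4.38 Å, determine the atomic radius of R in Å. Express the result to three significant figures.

1.55 Å

In an FCC lattice, atoms touch along the face diagonal, so √2·a = 4r.
r = √2·a/4 = 1.4142 × 4.38 / 4 = 1.55 Å.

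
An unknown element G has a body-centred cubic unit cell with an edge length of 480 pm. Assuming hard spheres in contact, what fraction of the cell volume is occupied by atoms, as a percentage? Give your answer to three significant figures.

68.0%

In a BCC lattice atoms touch along the body diagonal, so √3·a = 4r, so r = 0.4330a = 207.8 pm.
Packing fraction = Z·(4/3)πr³ / a³ = 2 × (4/3)π × (207.8)³ / (480)³ = 0.6802 = 68.0%.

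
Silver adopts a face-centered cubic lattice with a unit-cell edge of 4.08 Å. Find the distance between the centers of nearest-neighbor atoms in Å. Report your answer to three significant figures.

In an FCC structure, atoms touch along the face diagonal, so √2·a = 4r; the nearest-neighbor distance equals 2r = 0.7071·a.
d = 0.7071 × 4.08 = 2.88 Å.

2.88 Å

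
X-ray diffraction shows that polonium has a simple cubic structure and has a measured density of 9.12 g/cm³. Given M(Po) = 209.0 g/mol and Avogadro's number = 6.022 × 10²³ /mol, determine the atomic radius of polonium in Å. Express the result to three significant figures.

For a simple cubic cell (Z = 1), a³ = Z·M/(N_A·ρ) = 1 × 209.0 / (6.022 × 10²³ × 9.120) = 3.805 × 10^-23 cm³, so a = 3.364 × 10^-8 cm = 3.364 Å.
Atoms touch along the cell edge, so a = 2r, so r = 0.5000 × a = 1.68 Å.

1.68 Å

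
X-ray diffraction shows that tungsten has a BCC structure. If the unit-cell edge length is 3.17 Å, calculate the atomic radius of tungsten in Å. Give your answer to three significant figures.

In a BCC lattice, atoms touch along the body diagonal, so √3·a = 4r.
r = √3·a/4 = 1.7321 × 3.17 / 4 = 1.37 Å.

1.37 Å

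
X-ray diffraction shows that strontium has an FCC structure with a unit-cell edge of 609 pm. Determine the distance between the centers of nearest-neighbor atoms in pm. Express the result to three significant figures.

In an FCC structure, atoms touch along the face diagonal, so √2·a = 4r; the nearest-neighbor distance equals 2r = 0.7071·a.
d = 0.7071 × 609 = 431 pm.

431 pm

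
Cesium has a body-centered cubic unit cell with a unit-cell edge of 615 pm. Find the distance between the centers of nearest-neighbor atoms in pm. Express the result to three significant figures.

In a BCC structure, atoms touch along the body diagonal, so √3·a = 4r; the nearest-neighbor distance equals 2r = 0.8660·a.
d = 0.8660 × 615 = 533 pm.

533 pm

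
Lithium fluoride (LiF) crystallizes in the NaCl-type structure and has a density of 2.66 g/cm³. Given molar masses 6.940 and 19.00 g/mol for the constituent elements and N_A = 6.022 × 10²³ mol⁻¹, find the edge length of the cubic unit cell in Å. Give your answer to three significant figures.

4.02 Å

M(LiF) = 25.94 g/mol; Z = 4 formula units per cell.
a³ = Z·M/(N_A·ρ) = 4 × 25.94 / (6.022 × 10²³ × 2.66) = 6.478 × 10^-23 cm³, so a = 4.016 × 10^-8 cm = 4.02 Å.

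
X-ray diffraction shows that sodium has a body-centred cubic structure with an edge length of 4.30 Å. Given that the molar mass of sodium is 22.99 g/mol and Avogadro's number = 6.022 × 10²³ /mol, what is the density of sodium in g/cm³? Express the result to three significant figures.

A BCC unit cell contains Z = 2 atoms.
Cell volume: a³ = (4.30 Å)³ = (4.300 × 10^-8 cm)³ = 7.951 × 10^-23 cm³.
ρ = Z·M/(N_A·a³) = 2 × 22.99 / (6.022 × 10²³ × 7.951 × 10^-23) = 0.9603 g/cm³.

0.960 g/cm³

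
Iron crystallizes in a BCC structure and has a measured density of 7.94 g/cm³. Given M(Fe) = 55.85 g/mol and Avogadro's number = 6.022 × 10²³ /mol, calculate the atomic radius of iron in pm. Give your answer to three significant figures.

124 pm

For a BCC cell (Z = 2), a³ = Z·M/(N_A·ρ) = 2 × 55.85 / (6.022 × 10²³ × 7.940) = 2.336 × 10^-23 cm³, so a = 2.859 × 10^-8 cm = 285.9 pm.
Atoms touch along the body diagonal, so √3·a = 4r, so r = 0.4330 × a = 124 pm.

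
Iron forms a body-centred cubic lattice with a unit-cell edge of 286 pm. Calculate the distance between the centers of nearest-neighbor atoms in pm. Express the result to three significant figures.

248 pm

In a BCC structure, atoms touch along the body diagonal, so √3·a = 4r; the nearest-neighbor distance equals 2r = 0.8660·a.
d = 0.8660 × 286 = 248 pm.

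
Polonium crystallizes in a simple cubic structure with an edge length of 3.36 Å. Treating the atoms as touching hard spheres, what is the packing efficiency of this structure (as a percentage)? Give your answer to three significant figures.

In a simple cubic lattice atoms touch along the cell edge, so a = 2r, so r = 0.5000a = 1.680 Å.
Packing fraction = Z·(4/3)πr³ / a³ = 1 × (4/3)π × (1.680)³ / (3.36)³ = 0.5236 = 52.4%.

52.4%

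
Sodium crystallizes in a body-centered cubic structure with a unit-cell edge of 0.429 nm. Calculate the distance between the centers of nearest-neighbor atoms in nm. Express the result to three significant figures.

In a BCC structure, atoms touch along the body diagonal, so √3·a = 4r; the nearest-neighbor distance equals 2r = 0.8660·a.
d = 0.8660 × 0.429 = 0.372 nm.

0.372 nm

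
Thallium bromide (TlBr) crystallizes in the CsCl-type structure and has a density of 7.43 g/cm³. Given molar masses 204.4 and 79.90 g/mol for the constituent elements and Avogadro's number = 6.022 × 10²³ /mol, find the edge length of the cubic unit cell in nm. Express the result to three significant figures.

0.399 nm

M(TlBr) = 284.3 g/mol; Z = 1 formula unit per cell.
a³ = Z·M/(N_A·ρ) = 1 × 284.3 / (6.022 × 10²³ × 7.43) = 6.354 × 10^-23 cm³, so a = 3.990 × 10^-8 cm = 0.399 nm.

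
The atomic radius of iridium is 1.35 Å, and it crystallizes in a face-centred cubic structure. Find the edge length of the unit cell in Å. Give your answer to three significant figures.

3.82 Å

In an FCC lattice, atoms touch along the face diagonal, so √2·a = 4r.
a = 4r/√2 = 4 × 1.35 / 1.4142 = 3.82 Å.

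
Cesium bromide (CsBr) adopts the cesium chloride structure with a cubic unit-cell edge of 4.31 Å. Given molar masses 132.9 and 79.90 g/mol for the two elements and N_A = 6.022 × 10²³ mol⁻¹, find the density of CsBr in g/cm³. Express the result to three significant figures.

The cesium chloride structure contains Z = 1 formula unit per cell; M(CsBr) = 132.9 + 79.90 = 212.8 g/mol.
a³ = (4.310 × 10^-8 cm)³ = 8.006 × 10^-23 cm³.
ρ = 1 × 212.8 / (6.022 × 10²³ × 8.006 × 10^-23) = 4.414 g/cm³.

4.41 g/cm³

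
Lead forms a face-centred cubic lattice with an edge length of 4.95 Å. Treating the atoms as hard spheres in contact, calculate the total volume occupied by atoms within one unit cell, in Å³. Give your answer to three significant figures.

In an FCC lattice atoms touch along the face diagonal, so √2·a = 4r, so r = 0.3536a = 1.750 Å.
V_atoms = Z × (4/3)πr³ = 4 × (4/3)π × (1.750)³ = 89.8 Å³.

89.8 Å³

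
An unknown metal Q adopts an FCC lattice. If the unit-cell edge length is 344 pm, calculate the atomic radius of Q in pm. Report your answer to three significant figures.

In an FCC lattice, atoms touch along the face diagonal, so √2·a = 4r.
r = √2·a/4 = 1.4142 × 344 / 4 = 122 pm.

122 pm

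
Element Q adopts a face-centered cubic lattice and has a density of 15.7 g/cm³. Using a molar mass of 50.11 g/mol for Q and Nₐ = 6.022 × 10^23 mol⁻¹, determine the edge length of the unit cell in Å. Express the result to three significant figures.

With Z = 4 atoms per FCC cell, a³ = Z·M/(N_A·ρ) = 4 × 50.11 / (6.022 × 10²³ × 15.70 g/cm³) = 2.120 × 10^-23 cm³.
a = (2.120 × 10^-23)^(1/3) = 2.768 × 10^-8 cm = 2.77 Å.

2.77 Å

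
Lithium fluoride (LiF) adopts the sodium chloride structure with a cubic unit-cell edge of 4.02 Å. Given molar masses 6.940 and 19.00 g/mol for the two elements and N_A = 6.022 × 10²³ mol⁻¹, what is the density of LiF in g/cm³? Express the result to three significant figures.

2.65 g/cm³

The sodium chloride structure contains Z = 4 formula units per cell; M(LiF) = 6.940 + 19.00 = 25.94 g/mol.
a³ = (4.020 × 10^-8 cm)³ = 6.496 × 10^-23 cm³.
ρ = 4 × 25.94 / (6.022 × 10²³ × 6.496 × 10^-23) = 2.652 g/cm³.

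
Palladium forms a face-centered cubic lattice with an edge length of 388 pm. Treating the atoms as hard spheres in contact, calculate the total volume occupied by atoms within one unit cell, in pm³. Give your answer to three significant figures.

In an FCC lattice atoms touch along the face diagonal, so √2·a = 4r, so r = 0.3536a = 137.2 pm.
V_atoms = Z × (4/3)πr³ = 4 × (4/3)π × (137.2)³ = 4.33 × 10^7 pm³.

4.33 × 10^7 pm³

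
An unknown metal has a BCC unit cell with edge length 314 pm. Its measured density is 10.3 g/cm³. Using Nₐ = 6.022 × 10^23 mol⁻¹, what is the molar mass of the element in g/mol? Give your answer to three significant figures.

96.0 g/mol

A BCC cell has Z = 2 atoms; a = 3.140 × 10^-8 cm.
M = ρ·N_A·a³/Z = 10.3 × 6.022 × 10²³ × 3.096 × 10^-23 / 2 = 96.0 g/mol.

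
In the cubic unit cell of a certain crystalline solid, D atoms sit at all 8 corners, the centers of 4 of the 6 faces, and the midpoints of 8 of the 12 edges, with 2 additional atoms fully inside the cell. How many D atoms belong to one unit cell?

Corner atoms are shared by 8 cells (1/8 each), face atoms by 2 (1/2 each), edge atoms by 4 (1/4 each), interior atoms are unshared.
Net atoms = 8 × 1/8 + 4 × 1/2 + 8 × 1/4 + 2 = 1 + 2 + 2 + 2 = 7.

7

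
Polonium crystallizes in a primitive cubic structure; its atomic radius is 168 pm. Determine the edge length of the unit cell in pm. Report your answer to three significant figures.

336 pm

In a simple cubic lattice, atoms touch along the cell edge, so a = 2r.
a = 2r = 2 × 168 = 336 pm.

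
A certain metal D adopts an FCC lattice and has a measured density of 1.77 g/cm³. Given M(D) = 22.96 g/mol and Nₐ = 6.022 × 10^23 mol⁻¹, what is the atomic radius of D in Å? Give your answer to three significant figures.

For an FCC cell (Z = 4), a³ = Z·M/(N_A·ρ) = 4 × 22.96 / (6.022 × 10²³ × 1.770) = 8.616 × 10^-23 cm³, so a = 4.417 × 10^-8 cm = 4.417 Å.
Atoms touch along the face diagonal, so √2·a = 4r, so r = 0.3536 × a = 1.56 Å.

1.56 Å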